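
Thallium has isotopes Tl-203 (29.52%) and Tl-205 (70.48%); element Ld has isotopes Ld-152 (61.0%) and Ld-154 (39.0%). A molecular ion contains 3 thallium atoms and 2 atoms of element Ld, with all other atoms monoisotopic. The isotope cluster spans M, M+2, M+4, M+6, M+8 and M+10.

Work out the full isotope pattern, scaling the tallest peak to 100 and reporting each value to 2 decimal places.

Thallium pattern (n=3): 0.02572463 : 0.18425524 : 0.43991564 : 0.35010449
Element Ld pattern (n=2): 0.3721 : 0.4758 : 0.1521
Convolve the two distributions (both contribute in 2-u steps):
  M: 0.02572463×0.3721 = 0.009572
  M+2: 0.02572463×0.4758 + 0.18425524×0.3721 = 0.080801
  M+4: 0.02572463×0.1521 + 0.18425524×0.4758 + 0.43991564×0.3721 = 0.255274
  M+6: 0.18425524×0.1521 + 0.43991564×0.4758 + 0.35010449×0.3721 = 0.367611
  M+8: 0.43991564×0.1521 + 0.35010449×0.4758 = 0.233491
  M+10: 0.35010449×0.1521 = 0.053251
Scale to base peak (0.367611) = 100: 2.60 : 21.98 : 69.44 : 100.00 : 63.52 : 14.49

2.60 : 21.98 : 69.44 : 100.00 : 63.52 : 14.49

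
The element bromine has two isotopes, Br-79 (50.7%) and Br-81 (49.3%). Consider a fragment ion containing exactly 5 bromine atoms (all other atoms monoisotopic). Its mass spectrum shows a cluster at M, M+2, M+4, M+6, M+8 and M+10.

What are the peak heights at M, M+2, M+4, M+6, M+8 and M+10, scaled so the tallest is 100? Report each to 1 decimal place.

10.6 : 51.4 : 100.0 : 97.2 : 47.3 : 9.2

Expanding (0.507 + 0.493)^5:
P(M) = 0.507^5 = 0.033500
P(M+2) = 5 × 0.507^4 × 0.493^1 = 0.162873
P(M+4) = 10 × 0.507^3 × 0.493^2 = 0.316751
P(M+6) = 10 × 0.507^2 × 0.493^3 = 0.308004
P(M+8) = 5 × 0.507^1 × 0.493^4 = 0.149750
P(M+10) = 0.493^5 = 0.029123
The M+4 peak is largest (0.316751); scaling to 100 gives 10.6 : 51.4 : 100.0 : 97.2 : 47.3 : 9.2.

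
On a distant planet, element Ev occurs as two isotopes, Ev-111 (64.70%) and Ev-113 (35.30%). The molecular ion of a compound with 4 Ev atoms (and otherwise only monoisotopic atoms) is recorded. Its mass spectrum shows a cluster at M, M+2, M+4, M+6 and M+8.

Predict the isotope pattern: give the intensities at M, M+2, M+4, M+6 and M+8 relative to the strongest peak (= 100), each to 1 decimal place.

45.8 : 100.0 : 81.8 : 29.8 : 4.1

Expanding (0.6470 + 0.3530)^4:
P(M) = 0.6470^4 = 0.175233
P(M+2) = 4 × 0.6470^3 × 0.3530^1 = 0.382426
P(M+4) = 6 × 0.6470^2 × 0.3530^2 = 0.312975
P(M+6) = 4 × 0.6470^1 × 0.3530^3 = 0.113838
P(M+8) = 0.3530^4 = 0.015527
The M+2 peak is largest (0.382426); scaling to 100 gives 45.8 : 100.0 : 81.8 : 29.8 : 4.1.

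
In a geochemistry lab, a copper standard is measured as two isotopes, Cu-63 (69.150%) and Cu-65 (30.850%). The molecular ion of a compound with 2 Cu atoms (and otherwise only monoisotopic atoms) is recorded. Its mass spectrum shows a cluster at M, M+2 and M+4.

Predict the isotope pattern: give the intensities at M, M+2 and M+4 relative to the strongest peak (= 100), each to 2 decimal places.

100.00 : 89.23 : 19.90

Each Cu atom is independently Cu-63 (p = 0.69150) or Cu-65 (q = 0.30850); the cluster is the binomial expansion (p + q)^2.
P(M) = 0.69150^2 = 0.478172
P(M+2) = 2 × 0.69150^1 × 0.30850^1 = 0.426656
P(M+4) = 0.30850^2 = 0.095172
The M peak is largest (0.478172); scaling to 100 gives 100.00 : 89.23 : 19.90.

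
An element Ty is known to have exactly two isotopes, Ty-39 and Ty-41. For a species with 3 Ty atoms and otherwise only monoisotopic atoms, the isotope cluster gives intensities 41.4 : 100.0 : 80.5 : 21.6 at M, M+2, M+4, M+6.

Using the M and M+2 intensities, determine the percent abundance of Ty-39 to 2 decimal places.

55.40%

Let p = fractional abundance of Ty-39. I(M+2)/I(M) = [C(3,1)·p^2·(1−p)] / p^3 = 3·(1−p)/p = 100.0/41.4 = 2.4155
(1−p)/p = 2.4155/3 = 0.8052  ⇒  p = 1/(1 + 0.8052) = 0.5540
Ty-39: 55.40%, Ty-41: 44.60%.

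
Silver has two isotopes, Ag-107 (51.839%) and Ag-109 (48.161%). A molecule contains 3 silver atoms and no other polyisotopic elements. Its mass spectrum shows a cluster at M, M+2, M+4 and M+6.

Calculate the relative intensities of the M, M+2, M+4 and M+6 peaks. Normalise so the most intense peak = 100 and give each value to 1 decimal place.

Each Ag atom is independently Ag-107 (p = 0.51839) or Ag-109 (q = 0.48161); the cluster is the binomial expansion (p + q)^3.
P(M) = 0.51839^3 = 0.139306
P(M+2) = 3 × 0.51839^2 × 0.48161^1 = 0.388267
P(M+4) = 3 × 0.51839^1 × 0.48161^2 = 0.360719
P(M+6) = 0.48161^3 = 0.111709
The M+2 peak is largest (0.388267); scaling to 100 gives 35.9 : 100.0 : 92.9 : 28.8.

35.9 : 100.0 : 92.9 : 28.8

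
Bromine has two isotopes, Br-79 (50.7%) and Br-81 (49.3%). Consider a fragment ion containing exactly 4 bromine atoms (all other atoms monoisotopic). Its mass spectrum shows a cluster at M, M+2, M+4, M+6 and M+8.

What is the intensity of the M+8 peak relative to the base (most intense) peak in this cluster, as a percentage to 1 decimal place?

Binomial terms of (0.507 + 0.493)^4: M 0.0661, M+2 0.2570, M+4 0.3749, M+6 0.2430, M+8 0.0591 → M+4 is the base peak.
P(M+4) = C(4,2) × 0.507^2 × 0.493^2 = 6 × 0.257049 × 0.243049 = 0.374853 (base)
P(M+8) = C(4,4) × 0.507^0 × 0.493^4 = 1 × 1.0000 × 0.05907282 = 0.059073
Relative intensity = 0.059073 / 0.374853 × 100 = 15.8

15.8%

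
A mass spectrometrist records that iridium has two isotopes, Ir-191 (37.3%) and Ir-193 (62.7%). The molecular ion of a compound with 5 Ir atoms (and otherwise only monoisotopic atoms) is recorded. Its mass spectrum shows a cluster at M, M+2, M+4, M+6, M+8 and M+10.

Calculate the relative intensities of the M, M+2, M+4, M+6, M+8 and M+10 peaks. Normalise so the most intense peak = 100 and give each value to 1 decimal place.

2.1 : 17.7 : 59.5 : 100.0 : 84.0 : 28.3

Each Ir atom is independently Ir-191 (p = 0.373) or Ir-193 (q = 0.627); the cluster is the binomial expansion (p + q)^5.
P(M) = 0.373^5 = 0.007220
P(M+2) = 5 × 0.373^4 × 0.627^1 = 0.060684
P(M+4) = 10 × 0.373^3 × 0.627^2 = 0.204015
P(M+6) = 10 × 0.373^2 × 0.627^3 = 0.342942
P(M+8) = 5 × 0.373^1 × 0.627^4 = 0.288237
P(M+10) = 0.627^5 = 0.096903
The M+6 peak is largest (0.342942); scaling to 100 gives 2.1 : 17.7 : 59.5 : 100.0 : 84.0 : 28.3.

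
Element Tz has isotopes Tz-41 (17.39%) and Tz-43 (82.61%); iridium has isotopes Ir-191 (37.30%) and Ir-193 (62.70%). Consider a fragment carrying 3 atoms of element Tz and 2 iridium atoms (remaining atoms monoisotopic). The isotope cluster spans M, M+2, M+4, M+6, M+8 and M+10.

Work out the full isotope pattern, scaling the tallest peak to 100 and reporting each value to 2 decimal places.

Element Tz pattern (n=3): 0.00525895 : 0.07494679 : 0.35602958 : 0.56376468
Iridium pattern (n=2): 0.139129 : 0.467742 : 0.393129
Convolve the two distributions (both contribute in 2-u steps):
  M: 0.00525895×0.139129 = 0.000732
  M+2: 0.00525895×0.467742 + 0.07494679×0.139129 = 0.012887
  M+4: 0.00525895×0.393129 + 0.07494679×0.467742 + 0.35602958×0.139129 = 0.086657
  M+6: 0.07494679×0.393129 + 0.35602958×0.467742 + 0.56376468×0.139129 = 0.274430
  M+8: 0.35602958×0.393129 + 0.56376468×0.467742 = 0.403662
  M+10: 0.56376468×0.393129 = 0.221632
Scale to base peak (0.403662) = 100: 0.18 : 3.19 : 21.47 : 67.99 : 100.00 : 54.91

0.18 : 3.19 : 21.47 : 67.99 : 100.00 : 54.91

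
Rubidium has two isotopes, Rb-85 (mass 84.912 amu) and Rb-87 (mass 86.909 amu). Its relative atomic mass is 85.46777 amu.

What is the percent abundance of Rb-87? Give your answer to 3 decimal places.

Writing the weighted mean with unknown fraction x of Rb-85:
84.912·x + 86.909·(1 − x) = 85.46777
(84.912 − 86.909)·x = 85.46777 − 86.909
x = -1.44123 / -1.997 = 0.72170 → 72.170% Rb-85, 27.830% Rb-87.

27.830%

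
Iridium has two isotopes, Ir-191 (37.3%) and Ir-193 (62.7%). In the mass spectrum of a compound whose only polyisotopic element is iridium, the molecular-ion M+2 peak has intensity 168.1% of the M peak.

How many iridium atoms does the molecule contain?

1

With n Ir atoms, P(M+2)/P(M) = C(n,1)·p^(n−1)q / p^n = n·q/p = n · 0.627/0.373.
n = 1.681 × 0.373/0.627 = 1.00 ≈ 1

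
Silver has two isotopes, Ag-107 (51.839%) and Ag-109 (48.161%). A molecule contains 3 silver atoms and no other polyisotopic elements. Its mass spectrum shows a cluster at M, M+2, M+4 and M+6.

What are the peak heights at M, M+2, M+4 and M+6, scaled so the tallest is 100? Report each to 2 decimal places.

Expanding (0.51839 + 0.48161)^3:
P(M) = 0.51839^3 = 0.139306
P(M+2) = 3 × 0.51839^2 × 0.48161^1 = 0.388267
P(M+4) = 3 × 0.51839^1 × 0.48161^2 = 0.360719
P(M+6) = 0.48161^3 = 0.111709
The M+2 peak is largest (0.388267); scaling to 100 gives 35.88 : 100.00 : 92.90 : 28.77.

35.88 : 100.00 : 92.90 : 28.77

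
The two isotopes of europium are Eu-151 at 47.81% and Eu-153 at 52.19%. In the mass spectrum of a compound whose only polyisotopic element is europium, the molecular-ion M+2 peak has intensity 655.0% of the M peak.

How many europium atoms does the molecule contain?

6

With n Eu atoms, P(M+2)/P(M) = C(n,1)·p^(n−1)q / p^n = n·q/p = n · 0.5219/0.4781.
n = 6.550 × 0.4781/0.5219 = 6.00 ≈ 6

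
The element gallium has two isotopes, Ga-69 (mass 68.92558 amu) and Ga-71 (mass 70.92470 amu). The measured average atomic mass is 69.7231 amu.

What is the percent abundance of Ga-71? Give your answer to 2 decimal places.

39.89%

Let x be the fractional abundance of Ga-69; then Ga-71 has abundance 1 − x.
68.92558·x + 70.92470·(1 − x) = 69.7231
(68.92558 − 70.92470)·x = 69.7231 − 70.92470
x = -1.20160 / -1.99912 = 0.60106 → 60.11% Ga-69, 39.89% Ga-71.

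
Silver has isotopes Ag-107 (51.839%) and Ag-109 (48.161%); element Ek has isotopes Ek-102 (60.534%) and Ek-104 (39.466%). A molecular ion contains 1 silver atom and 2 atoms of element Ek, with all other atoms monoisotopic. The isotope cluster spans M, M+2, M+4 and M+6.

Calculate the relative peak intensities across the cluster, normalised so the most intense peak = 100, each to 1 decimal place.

44.8 : 100.0 : 73.3 : 17.7

Silver pattern (n=1): 0.51839 : 0.48161
Element Ek pattern (n=2): 0.36643652 : 0.47780697 : 0.15575652
Convolve the two distributions (both contribute in 2-u steps):
  M: 0.51839×0.36643652 = 0.189957
  M+2: 0.51839×0.47780697 + 0.48161×0.36643652 = 0.424170
  M+4: 0.51839×0.15575652 + 0.48161×0.47780697 = 0.310859
  M+6: 0.48161×0.15575652 = 0.075014
Scale to base peak (0.424170) = 100: 44.8 : 100.0 : 73.3 : 17.7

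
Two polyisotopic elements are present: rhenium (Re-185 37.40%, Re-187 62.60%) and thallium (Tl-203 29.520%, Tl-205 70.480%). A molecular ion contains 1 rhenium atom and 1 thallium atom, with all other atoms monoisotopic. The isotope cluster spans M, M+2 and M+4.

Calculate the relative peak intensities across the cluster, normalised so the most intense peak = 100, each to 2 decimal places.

24.62 : 100.00 : 98.40

Rhenium pattern (n=1): 0.3740 : 0.6260
Thallium pattern (n=1): 0.2952 : 0.7048
Convolve the two distributions (both contribute in 2-u steps):
  M: 0.3740×0.2952 = 0.110405
  M+2: 0.3740×0.7048 + 0.6260×0.2952 = 0.448390
  M+4: 0.6260×0.7048 = 0.441205
Scale to base peak (0.448390) = 100: 24.62 : 100.00 : 98.40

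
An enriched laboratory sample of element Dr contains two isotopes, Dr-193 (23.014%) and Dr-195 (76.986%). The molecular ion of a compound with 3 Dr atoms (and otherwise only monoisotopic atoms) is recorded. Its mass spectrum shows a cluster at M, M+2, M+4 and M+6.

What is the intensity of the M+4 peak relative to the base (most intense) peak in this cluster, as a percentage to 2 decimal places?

Binomial terms of (0.23014 + 0.76986)^3: M 0.0122, M+2 0.1223, M+4 0.4092, M+6 0.4563 → M+6 is the base peak.
P(M+6) = C(3,3) × 0.23014^0 × 0.76986^3 = 1 × 1.0000 × 0.45628403 = 0.456284 (base)
P(M+4) = C(3,2) × 0.23014^1 × 0.76986^2 = 3 × 0.23014 × 0.59268442 = 0.409201
Relative intensity = 0.409201 / 0.456284 × 100 = 89.68

89.68%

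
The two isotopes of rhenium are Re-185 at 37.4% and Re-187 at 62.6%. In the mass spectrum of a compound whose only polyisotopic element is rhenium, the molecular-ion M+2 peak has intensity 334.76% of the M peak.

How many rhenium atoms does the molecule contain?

2

The M+2/M ratio from n Re atoms is n · q/p = n · 0.626/0.374.
n = 3.3476 × 0.374/0.626 = 2.00 ≈ 2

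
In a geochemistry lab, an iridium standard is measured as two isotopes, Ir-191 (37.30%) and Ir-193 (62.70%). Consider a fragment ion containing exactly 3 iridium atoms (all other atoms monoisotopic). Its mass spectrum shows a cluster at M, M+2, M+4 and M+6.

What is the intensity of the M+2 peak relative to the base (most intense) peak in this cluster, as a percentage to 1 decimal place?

59.5%

(0.3730 + 0.6270)^3 gives M 0.0519, M+2 0.2617, M+4 0.4399, M+6 0.2465; the largest is M+4.
P(M+4) = C(3,2) × 0.3730^1 × 0.6270^2 = 3 × 0.3730 × 0.393129 = 0.439911 (base)
P(M+2) = C(3,1) × 0.3730^2 × 0.6270^1 = 3 × 0.139129 × 0.6270 = 0.261702
Relative intensity = 0.261702 / 0.439911 × 100 = 59.5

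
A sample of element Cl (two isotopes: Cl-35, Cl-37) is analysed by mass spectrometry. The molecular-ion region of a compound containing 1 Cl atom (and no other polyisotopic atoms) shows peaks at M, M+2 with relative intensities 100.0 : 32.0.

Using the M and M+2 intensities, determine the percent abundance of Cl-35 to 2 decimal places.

Write p for the Cl-35 fraction. I(M+2)/I(M) = [C(1,1)·p^0·(1−p)] / p^1 = 1·(1−p)/p = 32.0/100.0 = 0.3200
(1−p)/p = 0.3200/1 = 0.3200  ⇒  p = 1/(1 + 0.3200) = 0.7576
Cl-35: 75.76%, Cl-37: 24.24%.

75.76%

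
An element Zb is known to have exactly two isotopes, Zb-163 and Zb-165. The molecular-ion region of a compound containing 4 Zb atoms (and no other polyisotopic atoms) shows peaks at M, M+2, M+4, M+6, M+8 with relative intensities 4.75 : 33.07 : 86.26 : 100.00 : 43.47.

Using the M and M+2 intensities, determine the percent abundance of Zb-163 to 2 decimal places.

36.49%

Let p = fractional abundance of Zb-163. I(M+2)/I(M) = [C(4,1)·p^3·(1−p)] / p^4 = 4·(1−p)/p = 33.07/4.75 = 6.9621
(1−p)/p = 6.9621/4 = 1.7405  ⇒  p = 1/(1 + 1.7405) = 0.3649
Zb-163: 36.49%, Zb-165: 63.51%.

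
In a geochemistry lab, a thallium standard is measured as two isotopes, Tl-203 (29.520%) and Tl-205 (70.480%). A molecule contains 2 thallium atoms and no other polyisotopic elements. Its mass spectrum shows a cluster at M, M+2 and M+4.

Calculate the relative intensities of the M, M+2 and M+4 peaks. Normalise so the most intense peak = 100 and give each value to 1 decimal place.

17.5 : 83.8 : 100.0

Expanding (0.29520 + 0.70480)^2:
P(M) = 0.29520^2 = 0.087143
P(M+2) = 2 × 0.29520^1 × 0.70480^1 = 0.416114
P(M+4) = 0.70480^2 = 0.496743
The M+4 peak is largest (0.496743); scaling to 100 gives 17.5 : 83.8 : 100.0.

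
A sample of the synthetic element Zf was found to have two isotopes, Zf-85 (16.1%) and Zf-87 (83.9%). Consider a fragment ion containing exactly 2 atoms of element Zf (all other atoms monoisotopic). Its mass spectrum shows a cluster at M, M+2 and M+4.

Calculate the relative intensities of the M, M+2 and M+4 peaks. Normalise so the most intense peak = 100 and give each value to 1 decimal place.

3.7 : 38.4 : 100.0

The 2 Zf atoms are independent, so intensities follow the terms of (0.161 + 0.839)^2.
P(M) = 0.161^2 = 0.025921
P(M+2) = 2 × 0.161^1 × 0.839^1 = 0.270158
P(M+4) = 0.839^2 = 0.703921
The M+4 peak is largest (0.703921); scaling to 100 gives 3.7 : 38.4 : 100.0.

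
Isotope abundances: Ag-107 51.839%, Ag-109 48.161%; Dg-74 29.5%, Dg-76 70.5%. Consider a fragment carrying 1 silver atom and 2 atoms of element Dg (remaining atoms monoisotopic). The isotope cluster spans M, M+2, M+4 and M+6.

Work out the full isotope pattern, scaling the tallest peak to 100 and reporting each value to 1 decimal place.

9.9 : 56.2 : 100.0 : 52.3

Silver pattern (n=1): 0.51839 : 0.48161
Element Dg pattern (n=2): 0.087025 : 0.41595 : 0.497025
Convolve the two distributions (both contribute in 2-u steps):
  M: 0.51839×0.087025 = 0.045113
  M+2: 0.51839×0.41595 + 0.48161×0.087025 = 0.257536
  M+4: 0.51839×0.497025 + 0.48161×0.41595 = 0.457978
  M+6: 0.48161×0.497025 = 0.239372
Scale to base peak (0.457978) = 100: 9.9 : 56.2 : 100.0 : 52.3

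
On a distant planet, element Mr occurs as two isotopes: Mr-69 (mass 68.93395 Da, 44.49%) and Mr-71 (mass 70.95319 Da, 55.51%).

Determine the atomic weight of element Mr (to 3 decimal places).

Weight each isotope mass by its fractional abundance: 0.4449 × 68.93395 + 0.5551 × 70.95319
= 30.668714 + 39.386116 = 70.054830 Da

70.055 Da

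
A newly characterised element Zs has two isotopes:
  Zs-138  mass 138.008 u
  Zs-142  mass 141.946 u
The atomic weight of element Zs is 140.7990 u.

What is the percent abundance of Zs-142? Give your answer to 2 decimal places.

70.87%

With x = fraction of Zs-138 (so Zs-142 is 1 − x):
138.008·x + 141.946·(1 − x) = 140.7990
(138.008 − 141.946)·x = 140.7990 − 141.946
x = -1.1470 / -3.938 = 0.29126 → 29.13% Zs-138, 70.87% Zs-142.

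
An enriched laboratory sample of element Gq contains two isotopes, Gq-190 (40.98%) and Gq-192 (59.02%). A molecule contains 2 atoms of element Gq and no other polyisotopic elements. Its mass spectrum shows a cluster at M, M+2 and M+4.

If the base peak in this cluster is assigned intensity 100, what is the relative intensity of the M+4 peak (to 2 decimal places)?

72.01

Term probabilities: M 0.1679, M+2 0.4837, M+4 0.3483. Base peak = M+2.
P(M+2) = C(2,1) × 0.4098^1 × 0.5902^1 = 2 × 0.4098 × 0.5902 = 0.483728 (base)
P(M+4) = C(2,2) × 0.4098^0 × 0.5902^2 = 1 × 1.0000 × 0.34833604 = 0.348336
Relative intensity = 0.348336 / 0.483728 × 100 = 72.01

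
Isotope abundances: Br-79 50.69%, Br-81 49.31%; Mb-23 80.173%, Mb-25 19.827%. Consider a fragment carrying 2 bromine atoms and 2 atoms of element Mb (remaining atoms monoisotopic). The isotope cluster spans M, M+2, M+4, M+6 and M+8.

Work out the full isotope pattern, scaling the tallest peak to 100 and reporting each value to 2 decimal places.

40.98 : 100.00 : 80.72 : 24.06 : 2.37

Bromine pattern (n=2): 0.25694761 : 0.49990478 : 0.24314761
Element Mb pattern (n=2): 0.64277099 : 0.31791801 : 0.03931099
Convolve the two distributions (both contribute in 2-u steps):
  M: 0.25694761×0.64277099 = 0.165158
  M+2: 0.25694761×0.31791801 + 0.49990478×0.64277099 = 0.403013
  M+4: 0.25694761×0.03931099 + 0.49990478×0.31791801 + 0.24314761×0.64277099 = 0.325318
  M+6: 0.49990478×0.03931099 + 0.24314761×0.31791801 = 0.096953
  M+8: 0.24314761×0.03931099 = 0.009558
Scale to base peak (0.403013) = 100: 40.98 : 100.00 : 80.72 : 24.06 : 2.37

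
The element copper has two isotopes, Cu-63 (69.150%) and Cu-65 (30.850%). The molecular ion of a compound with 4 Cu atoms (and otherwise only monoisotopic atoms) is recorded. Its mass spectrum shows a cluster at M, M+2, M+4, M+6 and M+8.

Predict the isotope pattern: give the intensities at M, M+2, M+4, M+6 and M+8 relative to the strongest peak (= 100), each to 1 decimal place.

56.0 : 100.0 : 66.9 : 19.9 : 2.2

The 4 Cu atoms are independent, so intensities follow the terms of (0.69150 + 0.30850)^4.
P(M) = 0.69150^4 = 0.228649
P(M+2) = 4 × 0.69150^3 × 0.30850^1 = 0.408030
P(M+4) = 6 × 0.69150^2 × 0.30850^2 = 0.273052
P(M+6) = 4 × 0.69150^1 × 0.30850^3 = 0.081212
P(M+8) = 0.30850^4 = 0.009058
The M+2 peak is largest (0.408030); scaling to 100 gives 56.0 : 100.0 : 66.9 : 19.9 : 2.2.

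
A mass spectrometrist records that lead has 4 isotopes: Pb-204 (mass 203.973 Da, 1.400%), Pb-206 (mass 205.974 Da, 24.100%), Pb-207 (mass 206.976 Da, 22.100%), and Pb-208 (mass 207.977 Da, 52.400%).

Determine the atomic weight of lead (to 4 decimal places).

The abundance-weighted mean is 0.01400 × 203.973 + 0.24100 × 205.974 + 0.22100 × 206.976 + 0.52400 × 207.977
= 2.85562 + 49.63973 + 45.74170 + 108.97995 = 207.21700 Da

207.2170 Da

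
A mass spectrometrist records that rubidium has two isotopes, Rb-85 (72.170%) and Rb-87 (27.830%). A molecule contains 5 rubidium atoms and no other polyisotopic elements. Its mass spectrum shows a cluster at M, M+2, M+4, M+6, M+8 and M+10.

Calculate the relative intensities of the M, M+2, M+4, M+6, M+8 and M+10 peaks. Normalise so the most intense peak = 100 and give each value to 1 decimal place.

51.9 : 100.0 : 77.1 : 29.7 : 5.7 : 0.4

Each Rb atom is independently Rb-85 (p = 0.72170) or Rb-87 (q = 0.27830); the cluster is the binomial expansion (p + q)^5.
P(M) = 0.72170^5 = 0.195787
P(M+2) = 5 × 0.72170^4 × 0.27830^1 = 0.377494
P(M+4) = 10 × 0.72170^3 × 0.27830^2 = 0.291136
P(M+6) = 10 × 0.72170^2 × 0.27830^3 = 0.112267
P(M+8) = 5 × 0.72170^1 × 0.27830^4 = 0.021646
P(M+10) = 0.27830^5 = 0.001669
The M+2 peak is largest (0.377494); scaling to 100 gives 51.9 : 100.0 : 77.1 : 29.7 : 5.7 : 0.4.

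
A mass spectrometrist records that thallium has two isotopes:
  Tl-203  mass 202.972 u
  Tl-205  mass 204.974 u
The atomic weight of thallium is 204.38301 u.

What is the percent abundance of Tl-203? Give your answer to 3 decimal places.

29.520%

With x = fraction of Tl-203 (so Tl-205 is 1 − x):
202.972·x + 204.974·(1 − x) = 204.38301
(202.972 − 204.974)·x = 204.38301 − 204.974
x = -0.59099 / -2.002 = 0.29520 → 29.520% Tl-203, 70.480% Tl-205.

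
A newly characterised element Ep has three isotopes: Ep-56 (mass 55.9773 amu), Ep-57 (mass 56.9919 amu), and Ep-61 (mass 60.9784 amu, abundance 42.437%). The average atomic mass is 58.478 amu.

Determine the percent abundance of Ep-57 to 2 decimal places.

37.29%

The remaining 57.563% is split between Ep-56 (fraction x) and Ep-57 (fraction 0.57563 − x).
Substituting: 55.9773x + 56.9919(0.57563 − x) = 32.600596392
(55.9773 − 56.9919)x = -0.205651005  ⇒  x = 0.20269, y = 0.37294
Ep-56: 20.27%, Ep-57: 37.29%.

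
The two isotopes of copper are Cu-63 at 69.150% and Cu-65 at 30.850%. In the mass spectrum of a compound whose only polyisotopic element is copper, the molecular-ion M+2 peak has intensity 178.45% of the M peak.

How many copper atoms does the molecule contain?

With n Cu atoms, P(M+2)/P(M) = C(n,1)·p^(n−1)q / p^n = n·q/p = n · 0.30850/0.69150.
n = 1.7845 × 0.69150/0.30850 = 4.00 ≈ 4

4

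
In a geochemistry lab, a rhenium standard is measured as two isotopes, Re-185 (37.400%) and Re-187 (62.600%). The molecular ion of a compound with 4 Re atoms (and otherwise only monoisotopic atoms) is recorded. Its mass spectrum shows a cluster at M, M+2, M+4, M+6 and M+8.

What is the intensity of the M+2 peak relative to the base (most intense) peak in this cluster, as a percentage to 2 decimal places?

Term probabilities: M 0.0196, M+2 0.1310, M+4 0.3289, M+6 0.3670, M+8 0.1536. Base peak = M+6.
P(M+6) = C(4,3) × 0.37400^1 × 0.62600^3 = 4 × 0.3740 × 0.24531438 = 0.366990 (base)
P(M+2) = C(4,1) × 0.37400^3 × 0.62600^1 = 4 × 0.05231362 × 0.6260 = 0.130993
Relative intensity = 0.130993 / 0.366990 × 100 = 35.69

35.69%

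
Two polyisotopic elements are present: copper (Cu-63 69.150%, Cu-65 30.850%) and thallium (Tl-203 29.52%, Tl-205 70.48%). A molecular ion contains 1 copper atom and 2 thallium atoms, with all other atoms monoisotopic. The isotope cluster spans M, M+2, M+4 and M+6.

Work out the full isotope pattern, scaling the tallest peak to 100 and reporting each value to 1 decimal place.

12.8 : 66.7 : 100.0 : 32.5

Copper pattern (n=1): 0.6915 : 0.3085
Thallium pattern (n=2): 0.08714304 : 0.41611392 : 0.49674304
Convolve the two distributions (both contribute in 2-u steps):
  M: 0.6915×0.08714304 = 0.060259
  M+2: 0.6915×0.41611392 + 0.3085×0.08714304 = 0.314626
  M+4: 0.6915×0.49674304 + 0.3085×0.41611392 = 0.471869
  M+6: 0.3085×0.49674304 = 0.153245
Scale to base peak (0.471869) = 100: 12.8 : 66.7 : 100.0 : 32.5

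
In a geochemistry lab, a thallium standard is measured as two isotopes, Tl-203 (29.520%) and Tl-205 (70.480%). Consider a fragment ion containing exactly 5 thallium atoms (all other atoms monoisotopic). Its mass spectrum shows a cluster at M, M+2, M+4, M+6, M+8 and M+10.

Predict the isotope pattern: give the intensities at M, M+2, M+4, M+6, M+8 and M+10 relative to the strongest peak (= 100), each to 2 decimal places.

The 5 Tl atoms are independent, so intensities follow the terms of (0.29520 + 0.70480)^5.
P(M) = 0.29520^5 = 0.002242
P(M+2) = 5 × 0.29520^4 × 0.70480^1 = 0.026761
P(M+4) = 10 × 0.29520^3 × 0.70480^2 = 0.127785
P(M+6) = 10 × 0.29520^2 × 0.70480^3 = 0.305092
P(M+8) = 5 × 0.29520^1 × 0.70480^4 = 0.364208
P(M+10) = 0.70480^5 = 0.173912
The M+8 peak is largest (0.364208); scaling to 100 gives 0.62 : 7.35 : 35.09 : 83.77 : 100.00 : 47.75.

0.62 : 7.35 : 35.09 : 83.77 : 100.00 : 47.75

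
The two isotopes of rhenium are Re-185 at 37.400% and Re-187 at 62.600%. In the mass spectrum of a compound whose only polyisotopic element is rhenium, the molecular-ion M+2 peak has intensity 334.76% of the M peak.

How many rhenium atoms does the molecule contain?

For n independent Re atoms, I(M+2)/I(M) = n · (abundance Re-187) / (abundance Re-185) = n · 0.62600/0.37400.
n = 3.3476 × 0.37400/0.62600 = 2.00 ≈ 2

2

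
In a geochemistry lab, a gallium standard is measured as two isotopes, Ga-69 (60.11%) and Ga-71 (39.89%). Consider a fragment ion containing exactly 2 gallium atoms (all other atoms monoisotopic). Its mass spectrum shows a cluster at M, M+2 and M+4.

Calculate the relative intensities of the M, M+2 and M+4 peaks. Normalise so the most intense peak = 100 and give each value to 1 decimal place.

Expanding (0.6011 + 0.3989)^2:
P(M) = 0.6011^2 = 0.361321
P(M+2) = 2 × 0.6011^1 × 0.3989^1 = 0.479558
P(M+4) = 0.3989^2 = 0.159121
The M+2 peak is largest (0.479558); scaling to 100 gives 75.3 : 100.0 : 33.2.

75.3 : 100.0 : 33.2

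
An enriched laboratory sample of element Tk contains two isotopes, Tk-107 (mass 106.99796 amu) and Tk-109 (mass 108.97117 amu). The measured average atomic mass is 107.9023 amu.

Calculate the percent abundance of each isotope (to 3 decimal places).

Writing the weighted mean with unknown fraction x of Tk-107:
106.99796·x + 108.97117·(1 − x) = 107.9023
(106.99796 − 108.97117)·x = 107.9023 − 108.97117
x = -1.06887 / -1.97321 = 0.54169 → 54.169% Tk-107, 45.831% Tk-109.

Tk-107: 54.169%, Tk-109: 45.831%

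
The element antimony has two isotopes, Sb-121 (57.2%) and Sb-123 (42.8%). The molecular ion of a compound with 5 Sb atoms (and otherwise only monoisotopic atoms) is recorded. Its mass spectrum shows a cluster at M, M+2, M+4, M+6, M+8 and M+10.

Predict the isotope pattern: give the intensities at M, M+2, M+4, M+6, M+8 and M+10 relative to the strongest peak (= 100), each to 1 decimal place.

17.9 : 66.8 : 100.0 : 74.8 : 28.0 : 4.2

Expanding (0.572 + 0.428)^5:
P(M) = 0.572^5 = 0.061232
P(M+2) = 5 × 0.572^4 × 0.428^1 = 0.229086
P(M+4) = 10 × 0.572^3 × 0.428^2 = 0.342827
P(M+6) = 10 × 0.572^2 × 0.428^3 = 0.256521
P(M+8) = 5 × 0.572^1 × 0.428^4 = 0.095971
P(M+10) = 0.428^5 = 0.014362
The M+4 peak is largest (0.342827); scaling to 100 gives 17.9 : 66.8 : 100.0 : 74.8 : 28.0 : 4.2.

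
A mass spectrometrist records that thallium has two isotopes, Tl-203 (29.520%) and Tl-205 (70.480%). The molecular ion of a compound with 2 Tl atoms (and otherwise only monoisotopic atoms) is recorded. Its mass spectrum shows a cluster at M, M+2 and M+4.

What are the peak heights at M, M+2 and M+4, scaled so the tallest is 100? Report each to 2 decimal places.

17.54 : 83.77 : 100.00

Expanding (0.29520 + 0.70480)^2:
P(M) = 0.29520^2 = 0.087143
P(M+2) = 2 × 0.29520^1 × 0.70480^1 = 0.416114
P(M+4) = 0.70480^2 = 0.496743
The M+4 peak is largest (0.496743); scaling to 100 gives 17.54 : 83.77 : 100.00.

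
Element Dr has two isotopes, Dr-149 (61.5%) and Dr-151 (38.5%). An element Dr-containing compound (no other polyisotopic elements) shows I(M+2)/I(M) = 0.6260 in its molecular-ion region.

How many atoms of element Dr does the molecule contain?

1

With n Dr atoms, P(M+2)/P(M) = C(n,1)·p^(n−1)q / p^n = n·q/p = n · 0.385/0.615.
n = 0.6260 × 0.615/0.385 = 1.00 ≈ 1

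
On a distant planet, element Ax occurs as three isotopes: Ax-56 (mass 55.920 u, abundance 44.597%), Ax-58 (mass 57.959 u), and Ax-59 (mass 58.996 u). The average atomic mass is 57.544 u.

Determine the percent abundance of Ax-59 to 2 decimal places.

47.67%

Let x and y be the fractions of Ax-58 and Ax-59. Then x + y = 1 − 0.44597 = 0.55403 and 57.959x + 58.996y = 57.544 − 0.44597×55.920 = 32.6053576.
Substituting: 57.959x + 58.996(0.55403 − x) = 32.6053576
(57.959 − 58.996)x = -0.08019628  ⇒  x = 0.07733, y = 0.47670
Ax-58: 7.73%, Ax-59: 47.67%.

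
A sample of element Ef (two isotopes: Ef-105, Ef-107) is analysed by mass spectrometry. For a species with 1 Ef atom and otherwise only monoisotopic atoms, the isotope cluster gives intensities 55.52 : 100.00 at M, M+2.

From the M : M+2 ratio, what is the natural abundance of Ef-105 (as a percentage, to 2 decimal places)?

If p is the fraction of Ef that is Ef-105, then I(M+2)/I(M) = [C(1,1)·p^0·(1−p)] / p^1 = 1·(1−p)/p = 100.00/55.52 = 1.8012
(1−p)/p = 1.8012/1 = 1.8012  ⇒  p = 1/(1 + 1.8012) = 0.3570
Ef-105: 35.70%, Ef-107: 64.30%.

35.70%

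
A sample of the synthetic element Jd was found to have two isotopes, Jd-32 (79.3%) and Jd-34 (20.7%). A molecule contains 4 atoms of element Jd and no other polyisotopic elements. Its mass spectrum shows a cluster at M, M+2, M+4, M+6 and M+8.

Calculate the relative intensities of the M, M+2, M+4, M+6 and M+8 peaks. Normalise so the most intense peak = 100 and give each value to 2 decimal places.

Each Jd atom is independently Jd-32 (p = 0.793) or Jd-34 (q = 0.207); the cluster is the binomial expansion (p + q)^4.
P(M) = 0.793^4 = 0.395451
P(M+2) = 4 × 0.793^3 × 0.207^1 = 0.412905
P(M+4) = 6 × 0.793^2 × 0.207^2 = 0.161673
P(M+6) = 4 × 0.793^1 × 0.207^3 = 0.028135
P(M+8) = 0.207^4 = 0.001836
The M+2 peak is largest (0.412905); scaling to 100 gives 95.77 : 100.00 : 39.16 : 6.81 : 0.44.

95.77 : 100.00 : 39.16 : 6.81 : 0.44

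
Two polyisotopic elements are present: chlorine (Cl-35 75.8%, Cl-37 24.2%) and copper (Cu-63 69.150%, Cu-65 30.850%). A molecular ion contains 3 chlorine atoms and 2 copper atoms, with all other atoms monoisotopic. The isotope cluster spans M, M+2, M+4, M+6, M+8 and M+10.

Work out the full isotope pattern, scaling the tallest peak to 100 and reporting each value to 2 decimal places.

54.05 : 100.00 : 73.48 : 26.81 : 4.86 : 0.35

Chlorine pattern (n=3): 0.43551951 : 0.41713346 : 0.13317454 : 0.01417249
Copper pattern (n=2): 0.47817225 : 0.4266555 : 0.09517225
Convolve the two distributions (both contribute in 2-u steps):
  M: 0.43551951×0.47817225 = 0.208253
  M+2: 0.43551951×0.4266555 + 0.41713346×0.47817225 = 0.385278
  M+4: 0.43551951×0.09517225 + 0.41713346×0.4266555 + 0.13317454×0.47817225 = 0.283102
  M+6: 0.41713346×0.09517225 + 0.13317454×0.4266555 + 0.01417249×0.47817225 = 0.103296
  M+8: 0.13317454×0.09517225 + 0.01417249×0.4266555 = 0.018721
  M+10: 0.01417249×0.09517225 = 0.001349
Scale to base peak (0.385278) = 100: 54.05 : 100.00 : 73.48 : 26.81 : 4.86 : 0.35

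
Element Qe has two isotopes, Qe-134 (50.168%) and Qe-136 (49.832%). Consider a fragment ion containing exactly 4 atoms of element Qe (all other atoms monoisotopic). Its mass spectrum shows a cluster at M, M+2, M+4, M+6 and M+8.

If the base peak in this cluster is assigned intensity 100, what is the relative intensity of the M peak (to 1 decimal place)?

16.9

(0.50168 + 0.49832)^4 gives M 0.0633, M+2 0.2517, M+4 0.3750, M+6 0.2483, M+8 0.0617; the largest is M+4.
P(M+4) = C(4,2) × 0.50168^2 × 0.49832^2 = 6 × 0.25168282 × 0.24832282 = 0.374992 (base)
P(M) = C(4,0) × 0.50168^4 × 0.49832^0 = 1 × 0.06334424 × 1.0000 = 0.063344
Relative intensity = 0.063344 / 0.374992 × 100 = 16.9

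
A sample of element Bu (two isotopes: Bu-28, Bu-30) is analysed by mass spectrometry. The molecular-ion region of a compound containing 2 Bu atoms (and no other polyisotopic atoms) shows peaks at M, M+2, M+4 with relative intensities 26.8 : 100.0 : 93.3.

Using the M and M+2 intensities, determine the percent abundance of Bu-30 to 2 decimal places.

Write p for the Bu-28 fraction. I(M+2)/I(M) = [C(2,1)·p^1·(1−p)] / p^2 = 2·(1−p)/p = 100.0/26.8 = 3.7313
(1−p)/p = 3.7313/2 = 1.8657  ⇒  p = 1/(1 + 1.8657) = 0.3490
Bu-28: 34.90%, Bu-30: 65.10%.

65.10%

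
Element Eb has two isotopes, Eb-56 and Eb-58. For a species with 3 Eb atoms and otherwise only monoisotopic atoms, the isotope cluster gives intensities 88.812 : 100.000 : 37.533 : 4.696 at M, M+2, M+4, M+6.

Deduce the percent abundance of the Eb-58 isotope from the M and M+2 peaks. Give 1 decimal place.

If p is the fraction of Eb that is Eb-56, then I(M+2)/I(M) = [C(3,1)·p^2·(1−p)] / p^3 = 3·(1−p)/p = 100.000/88.812 = 1.1260
(1−p)/p = 1.1260/3 = 0.3753  ⇒  p = 1/(1 + 0.3753) = 0.7271
Eb-56: 72.7%, Eb-58: 27.3%.

27.3%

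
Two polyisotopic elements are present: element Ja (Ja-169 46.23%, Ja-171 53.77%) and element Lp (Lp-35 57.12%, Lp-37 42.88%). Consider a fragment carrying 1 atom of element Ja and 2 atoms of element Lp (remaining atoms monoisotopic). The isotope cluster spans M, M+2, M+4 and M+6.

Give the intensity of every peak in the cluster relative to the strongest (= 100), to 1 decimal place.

37.5 : 100.0 : 86.7 : 24.6

Element Ja pattern (n=1): 0.4623 : 0.5377
Element Lp pattern (n=2): 0.32626944 : 0.48986112 : 0.18386944
Convolve the two distributions (both contribute in 2-u steps):
  M: 0.4623×0.32626944 = 0.150834
  M+2: 0.4623×0.48986112 + 0.5377×0.32626944 = 0.401898
  M+4: 0.4623×0.18386944 + 0.5377×0.48986112 = 0.348401
  M+6: 0.5377×0.18386944 = 0.098867
Scale to base peak (0.401898) = 100: 37.5 : 100.0 : 86.7 : 24.6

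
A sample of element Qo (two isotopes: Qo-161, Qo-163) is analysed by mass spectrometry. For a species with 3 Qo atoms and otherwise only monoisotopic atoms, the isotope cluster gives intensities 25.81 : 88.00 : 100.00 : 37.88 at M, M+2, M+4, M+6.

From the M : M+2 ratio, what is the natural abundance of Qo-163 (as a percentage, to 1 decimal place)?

53.2%

If p is the fraction of Qo that is Qo-161, then I(M+2)/I(M) = [C(3,1)·p^2·(1−p)] / p^3 = 3·(1−p)/p = 88.00/25.81 = 3.4095
(1−p)/p = 3.4095/3 = 1.1365  ⇒  p = 1/(1 + 1.1365) = 0.4681
Qo-161: 46.8%, Qo-163: 53.2%.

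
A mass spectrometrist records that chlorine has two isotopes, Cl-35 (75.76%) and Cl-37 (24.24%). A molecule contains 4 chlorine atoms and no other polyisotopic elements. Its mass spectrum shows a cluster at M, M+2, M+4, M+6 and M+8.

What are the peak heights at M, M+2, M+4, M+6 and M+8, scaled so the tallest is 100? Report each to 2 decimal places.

Each Cl atom is independently Cl-35 (p = 0.7576) or Cl-37 (q = 0.2424); the cluster is the binomial expansion (p + q)^4.
P(M) = 0.7576^4 = 0.329428
P(M+2) = 4 × 0.7576^3 × 0.2424^1 = 0.421612
P(M+4) = 6 × 0.7576^2 × 0.2424^2 = 0.202347
P(M+6) = 4 × 0.7576^1 × 0.2424^3 = 0.043162
P(M+8) = 0.2424^4 = 0.003452
The M+2 peak is largest (0.421612); scaling to 100 gives 78.14 : 100.00 : 47.99 : 10.24 : 0.82.

78.14 : 100.00 : 47.99 : 10.24 : 0.82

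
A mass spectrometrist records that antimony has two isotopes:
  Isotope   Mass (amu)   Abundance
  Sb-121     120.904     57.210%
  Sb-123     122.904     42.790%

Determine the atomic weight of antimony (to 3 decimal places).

Weight each isotope mass by its fractional abundance: 0.57210 × 120.904 + 0.42790 × 122.904
= 69.1692 + 52.5906 = 121.7598 amu

121.760 amu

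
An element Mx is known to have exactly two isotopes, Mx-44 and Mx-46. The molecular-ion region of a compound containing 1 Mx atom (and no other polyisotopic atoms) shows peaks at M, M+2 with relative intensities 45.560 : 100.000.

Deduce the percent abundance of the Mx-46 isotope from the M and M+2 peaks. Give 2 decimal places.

68.70%

If p is the fraction of Mx that is Mx-44, then I(M+2)/I(M) = [C(1,1)·p^0·(1−p)] / p^1 = 1·(1−p)/p = 100.000/45.560 = 2.1949
(1−p)/p = 2.1949/1 = 2.1949  ⇒  p = 1/(1 + 2.1949) = 0.3130
Mx-44: 31.30%, Mx-46: 68.70%.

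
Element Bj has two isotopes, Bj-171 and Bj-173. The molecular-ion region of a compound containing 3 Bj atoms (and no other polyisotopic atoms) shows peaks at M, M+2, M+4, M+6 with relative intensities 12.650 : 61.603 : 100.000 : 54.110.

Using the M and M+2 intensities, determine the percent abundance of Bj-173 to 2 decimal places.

61.88%

Let p = fractional abundance of Bj-171. I(M+2)/I(M) = [C(3,1)·p^2·(1−p)] / p^3 = 3·(1−p)/p = 61.603/12.650 = 4.8698
(1−p)/p = 4.8698/3 = 1.6233  ⇒  p = 1/(1 + 1.6233) = 0.3812
Bj-171: 38.12%, Bj-173: 61.88%.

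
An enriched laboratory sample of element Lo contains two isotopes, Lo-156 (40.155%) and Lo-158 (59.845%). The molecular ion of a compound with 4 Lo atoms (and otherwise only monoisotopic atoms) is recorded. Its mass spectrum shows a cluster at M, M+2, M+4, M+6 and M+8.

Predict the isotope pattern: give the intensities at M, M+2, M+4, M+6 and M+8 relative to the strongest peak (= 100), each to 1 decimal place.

7.5 : 44.7 : 100.0 : 99.4 : 37.0

Each Lo atom is independently Lo-156 (p = 0.40155) or Lo-158 (q = 0.59845); the cluster is the binomial expansion (p + q)^4.
P(M) = 0.40155^4 = 0.025999
P(M+2) = 4 × 0.40155^3 × 0.59845^1 = 0.154991
P(M+4) = 6 × 0.40155^2 × 0.59845^2 = 0.346486
P(M+6) = 4 × 0.40155^1 × 0.59845^3 = 0.344257
P(M+8) = 0.59845^4 = 0.128266
The M+4 peak is largest (0.346486); scaling to 100 gives 7.5 : 44.7 : 100.0 : 99.4 : 37.0.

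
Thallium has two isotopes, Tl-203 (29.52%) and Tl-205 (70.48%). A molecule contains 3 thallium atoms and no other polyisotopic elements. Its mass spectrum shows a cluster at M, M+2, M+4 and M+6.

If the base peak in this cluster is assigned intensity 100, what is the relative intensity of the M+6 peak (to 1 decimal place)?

79.6

(0.2952 + 0.7048)^3 gives M 0.0257, M+2 0.1843, M+4 0.4399, M+6 0.3501; the largest is M+4.
P(M+4) = C(3,2) × 0.2952^1 × 0.7048^2 = 3 × 0.2952 × 0.49674304 = 0.439916 (base)
P(M+6) = C(3,3) × 0.2952^0 × 0.7048^3 = 1 × 1.0000 × 0.35010449 = 0.350104
Relative intensity = 0.350104 / 0.439916 × 100 = 79.6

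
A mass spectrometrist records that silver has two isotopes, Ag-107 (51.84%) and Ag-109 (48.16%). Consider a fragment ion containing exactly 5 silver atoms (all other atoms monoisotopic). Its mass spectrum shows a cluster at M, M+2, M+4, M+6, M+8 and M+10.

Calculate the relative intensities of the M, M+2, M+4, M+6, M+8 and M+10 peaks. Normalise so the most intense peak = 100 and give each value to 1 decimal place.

11.6 : 53.8 : 100.0 : 92.9 : 43.2 : 8.0

The 5 Ag atoms are independent, so intensities follow the terms of (0.5184 + 0.4816)^5.
P(M) = 0.5184^5 = 0.037439
P(M+2) = 5 × 0.5184^4 × 0.4816^1 = 0.173907
P(M+4) = 10 × 0.5184^3 × 0.4816^2 = 0.323123
P(M+6) = 10 × 0.5184^2 × 0.4816^3 = 0.300185
P(M+8) = 5 × 0.5184^1 × 0.4816^4 = 0.139438
P(M+10) = 0.4816^5 = 0.025908
The M+4 peak is largest (0.323123); scaling to 100 gives 11.6 : 53.8 : 100.0 : 92.9 : 43.2 : 8.0.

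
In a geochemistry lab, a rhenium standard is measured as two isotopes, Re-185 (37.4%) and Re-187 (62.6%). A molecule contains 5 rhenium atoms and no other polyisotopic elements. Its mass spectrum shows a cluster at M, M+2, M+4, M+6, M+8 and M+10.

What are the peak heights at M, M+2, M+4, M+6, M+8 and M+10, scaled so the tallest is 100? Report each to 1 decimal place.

2.1 : 17.8 : 59.7 : 100.0 : 83.7 : 28.0

Each Re atom is independently Re-185 (p = 0.374) or Re-187 (q = 0.626); the cluster is the binomial expansion (p + q)^5.
P(M) = 0.374^5 = 0.007317
P(M+2) = 5 × 0.374^4 × 0.626^1 = 0.061239
P(M+4) = 10 × 0.374^3 × 0.626^2 = 0.205005
P(M+6) = 10 × 0.374^2 × 0.626^3 = 0.343136
P(M+8) = 5 × 0.374^1 × 0.626^4 = 0.287170
P(M+10) = 0.626^5 = 0.096133
The M+6 peak is largest (0.343136); scaling to 100 gives 2.1 : 17.8 : 59.7 : 100.0 : 83.7 : 28.0.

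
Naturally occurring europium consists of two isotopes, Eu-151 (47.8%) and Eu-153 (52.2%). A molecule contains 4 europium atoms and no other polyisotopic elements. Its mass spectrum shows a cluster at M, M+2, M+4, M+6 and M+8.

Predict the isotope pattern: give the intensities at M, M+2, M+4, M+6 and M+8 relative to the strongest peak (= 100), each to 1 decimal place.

The 4 Eu atoms are independent, so intensities follow the terms of (0.478 + 0.522)^4.
P(M) = 0.478^4 = 0.052205
P(M+2) = 4 × 0.478^3 × 0.522^1 = 0.228042
P(M+4) = 6 × 0.478^2 × 0.522^2 = 0.373549
P(M+6) = 4 × 0.478^1 × 0.522^3 = 0.271956
P(M+8) = 0.522^4 = 0.074248
The M+4 peak is largest (0.373549); scaling to 100 gives 14.0 : 61.0 : 100.0 : 72.8 : 19.9.

14.0 : 61.0 : 100.0 : 72.8 : 19.9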